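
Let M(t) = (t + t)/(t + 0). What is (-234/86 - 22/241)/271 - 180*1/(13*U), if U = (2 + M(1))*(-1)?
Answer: 125997926/36508849 ≈ 3.4512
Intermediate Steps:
M(t) = 2 (M(t) = (2*t)/t = 2)
U = -4 (U = (2 + 2)*(-1) = 4*(-1) = -4)
(-234/86 - 22/241)/271 - 180*1/(13*U) = (-234/86 - 22/241)/271 - 180/(13*(-4)) = (-234*1/86 - 22*1/241)*(1/271) - 180/(-52) = (-117/43 - 22/241)*(1/271) - 180*(-1/52) = -29143/10363*1/271 + 45/13 = -29143/2808373 + 45/13 = 125997926/36508849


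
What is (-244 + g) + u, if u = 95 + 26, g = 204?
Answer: 81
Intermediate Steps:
u = 121
(-244 + g) + u = (-244 + 204) + 121 = -40 + 121 = 81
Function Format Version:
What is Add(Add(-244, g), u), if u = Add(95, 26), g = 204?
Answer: 81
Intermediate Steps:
u = 121
Add(Add(-244, g), u) = Add(Add(-244, 204), 121) = Add(-40, 121) = 81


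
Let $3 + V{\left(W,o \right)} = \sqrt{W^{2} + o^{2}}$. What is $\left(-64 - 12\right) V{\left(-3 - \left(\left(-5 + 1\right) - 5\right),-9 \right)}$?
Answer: $228 - 228 \sqrt{13} \approx -594.07$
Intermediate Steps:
$V{\left(W,o \right)} = -3 + \sqrt{W^{2} + o^{2}}$
$\left(-64 - 12\right) V{\left(-3 - \left(\left(-5 + 1\right) - 5\right),-9 \right)} = \left(-64 - 12\right) \left(-3 + \sqrt{\left(-3 - \left(\left(-5 + 1\right) - 5\right)\right)^{2} + \left(-9\right)^{2}}\right) = - 76 \left(-3 + \sqrt{\left(-3 - \left(-4 - 5\right)\right)^{2} + 81}\right) = - 76 \left(-3 + \sqrt{\left(-3 - -9\right)^{2} + 81}\right) = - 76 \left(-3 + \sqrt{\left(-3 + 9\right)^{2} + 81}\right) = - 76 \left(-3 + \sqrt{6^{2} + 81}\right) = - 76 \left(-3 + \sqrt{36 + 81}\right) = - 76 \left(-3 + \sqrt{117}\right) = - 76 \left(-3 + 3 \sqrt{13}\right) = 228 - 228 \sqrt{13}$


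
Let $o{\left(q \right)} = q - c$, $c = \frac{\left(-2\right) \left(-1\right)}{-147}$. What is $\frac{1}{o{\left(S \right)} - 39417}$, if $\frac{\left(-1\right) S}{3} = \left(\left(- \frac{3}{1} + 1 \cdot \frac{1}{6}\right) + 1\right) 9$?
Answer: $- \frac{294}{11574041} \approx -2.5402 \cdot 10^{-5}$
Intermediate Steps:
$c = - \frac{2}{147}$ ($c = 2 \left(- \frac{1}{147}\right) = - \frac{2}{147} \approx -0.013605$)
$S = \frac{99}{2}$ ($S = - 3 \left(\left(- \frac{3}{1} + 1 \cdot \frac{1}{6}\right) + 1\right) 9 = - 3 \left(\left(\left(-3\right) 1 + 1 \cdot \frac{1}{6}\right) + 1\right) 9 = - 3 \left(\left(-3 + \frac{1}{6}\right) + 1\right) 9 = - 3 \left(- \frac{17}{6} + 1\right) 9 = - 3 \left(\left(- \frac{11}{6}\right) 9\right) = \left(-3\right) \left(- \frac{33}{2}\right) = \frac{99}{2} \approx 49.5$)
$o{\left(q \right)} = \frac{2}{147} + q$ ($o{\left(q \right)} = q - - \frac{2}{147} = q + \frac{2}{147} = \frac{2}{147} + q$)
$\frac{1}{o{\left(S \right)} - 39417} = \frac{1}{\left(\frac{2}{147} + \frac{99}{2}\right) - 39417} = \frac{1}{\frac{14557}{294} - 39417} = \frac{1}{- \frac{11574041}{294}} = - \frac{294}{11574041}$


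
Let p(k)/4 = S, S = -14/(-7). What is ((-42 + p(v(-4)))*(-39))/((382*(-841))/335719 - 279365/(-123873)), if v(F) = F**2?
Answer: 55143725104962/53992450709 ≈ 1021.3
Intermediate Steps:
S = 2 (S = -14*(-1/7) = 2)
p(k) = 8 (p(k) = 4*2 = 8)
((-42 + p(v(-4)))*(-39))/((382*(-841))/335719 - 279365/(-123873)) = ((-42 + 8)*(-39))/((382*(-841))/335719 - 279365/(-123873)) = (-34*(-39))/(-321262*1/335719 - 279365*(-1/123873)) = 1326/(-321262/335719 + 279365/123873) = 1326/(53992450709/41586519687) = 1326*(41586519687/53992450709) = 55143725104962/53992450709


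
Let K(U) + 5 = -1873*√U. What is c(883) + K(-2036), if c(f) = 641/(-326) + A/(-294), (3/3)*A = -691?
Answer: -110602/23961 - 3746*I*√509 ≈ -4.6159 - 84514.0*I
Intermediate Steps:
A = -691
c(f) = 9203/23961 (c(f) = 641/(-326) - 691/(-294) = 641*(-1/326) - 691*(-1/294) = -641/326 + 691/294 = 9203/23961)
K(U) = -5 - 1873*√U
c(883) + K(-2036) = 9203/23961 + (-5 - 3746*I*√509) = -110602/23961 - 3746*I*√509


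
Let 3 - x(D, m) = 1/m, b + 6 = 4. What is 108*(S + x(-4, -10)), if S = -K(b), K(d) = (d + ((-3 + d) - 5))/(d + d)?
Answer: 54/5 ≈ 10.800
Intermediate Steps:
b = -2 (b = -6 + 4 = -2)
x(D, m) = 3 - 1/m
K(d) = (-8 + 2*d)/(2*d) (K(d) = (d + (-8 + d))/((2*d)) = (-8 + 2*d)*(1/(2*d)) = (-8 + 2*d)/(2*d))
S = -3 (S = -(-4 - 2)/(-2) = -(-1)*(-6)/2 = -1*3 = -3)
108*(S + x(-4, -10)) = 108*(-3 + (3 - 1/(-10))) = 108*(-3 + (3 - 1*(-⅒))) = 108*(-3 + (3 + ⅒)) = 108*(-3 + 31/10) = 108*(⅒) = 54/5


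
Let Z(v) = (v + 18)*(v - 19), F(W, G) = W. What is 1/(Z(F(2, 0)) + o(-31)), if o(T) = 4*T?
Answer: -1/464 ≈ -0.0021552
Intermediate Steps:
Z(v) = (-19 + v)*(18 + v) (Z(v) = (18 + v)*(-19 + v) = (-19 + v)*(18 + v))
1/(Z(F(2, 0)) + o(-31)) = 1/((-342 + 2² - 1*2) + 4*(-31)) = 1/((-342 + 4 - 2) - 124) = 1/(-340 - 124) = 1/(-464) = -1/464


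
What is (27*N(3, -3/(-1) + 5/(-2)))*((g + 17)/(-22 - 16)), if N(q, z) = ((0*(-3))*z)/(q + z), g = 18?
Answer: 0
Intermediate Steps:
N(q, z) = 0 (N(q, z) = (0*z)/(q + z) = 0/(q + z) = 0)
(27*N(3, -3/(-1) + 5/(-2)))*((g + 17)/(-22 - 16)) = (27*0)*((18 + 17)/(-22 - 16)) = 0*(35/(-38)) = 0*(35*(-1/38)) = 0*(-35/38) = 0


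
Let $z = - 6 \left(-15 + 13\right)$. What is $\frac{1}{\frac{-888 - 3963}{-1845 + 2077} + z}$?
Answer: $- \frac{232}{2067} \approx -0.11224$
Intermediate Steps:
$z = 12$ ($z = \left(-6\right) \left(-2\right) = 12$)
$\frac{1}{\frac{-888 - 3963}{-1845 + 2077} + z} = \frac{1}{\frac{-888 - 3963}{-1845 + 2077} + 12} = \frac{1}{- \frac{4851}{232} + 12} = \frac{1}{- \frac{2067}{232}} = - \frac{232}{2067}$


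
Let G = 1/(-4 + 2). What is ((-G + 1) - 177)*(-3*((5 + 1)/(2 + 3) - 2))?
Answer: -2106/5 ≈ -421.20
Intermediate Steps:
G = -1/2 (G = 1/(-2) = -1/2 ≈ -0.50000)
((-G + 1) - 177)*(-3*((5 + 1)/(2 + 3) - 2)) = ((-1*(-1/2) + 1) - 177)*(-3*((5 + 1)/(2 + 3) - 2)) = ((1/2 + 1) - 177)*(-3*(6/5 - 2)) = (3/2 - 177)*(-3*(6*(1/5) - 2)) = -(-1053)*(6/5 - 2)/2 = -(-1053)*(-4)/(2*5) = -351/2*12/5 = -2106/5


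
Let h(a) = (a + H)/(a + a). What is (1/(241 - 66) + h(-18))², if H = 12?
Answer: 32761/1102500 ≈ 0.029715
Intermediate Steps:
h(a) = (12 + a)/(2*a) (h(a) = (a + 12)/(a + a) = (12 + a)/((2*a)) = (12 + a)*(1/(2*a)) = (12 + a)/(2*a))
(1/(241 - 66) + h(-18))² = (1/(241 - 66) + (½)*(12 - 18)/(-18))² = (1/175 + (½)*(-1/18)*(-6))² = (1/175 + ⅙)² = (181/1050)² = 32761/1102500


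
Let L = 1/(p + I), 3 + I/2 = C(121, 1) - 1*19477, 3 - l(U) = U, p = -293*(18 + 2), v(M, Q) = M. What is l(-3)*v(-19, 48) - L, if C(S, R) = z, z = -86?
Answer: -5129087/44992 ≈ -114.00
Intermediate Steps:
p = -5860 (p = -293*20 = -5860)
l(U) = 3 - U
C(S, R) = -86
I = -39132 (I = -6 + 2*(-86 - 1*19477) = -6 + 2*(-86 - 19477) = -6 + 2*(-19563) = -6 - 39126 = -39132)
L = -1/44992 (L = 1/(-5860 - 39132) = 1/(-44992) = -1/44992 ≈ -2.2226e-5)
l(-3)*v(-19, 48) - L = (3 - 1*(-3))*(-19) - 1*(-1/44992) = (3 + 3)*(-19) + 1/44992 = 6*(-19) + 1/44992 = -114 + 1/44992 = -5129087/44992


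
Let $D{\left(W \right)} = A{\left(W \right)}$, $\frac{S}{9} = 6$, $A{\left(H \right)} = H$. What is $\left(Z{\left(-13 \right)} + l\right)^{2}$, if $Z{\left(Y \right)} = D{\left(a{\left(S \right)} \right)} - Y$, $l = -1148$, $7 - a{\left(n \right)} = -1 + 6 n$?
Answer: $2105401$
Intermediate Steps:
$S = 54$ ($S = 9 \cdot 6 = 54$)
$a{\left(n \right)} = 8 - 6 n$ ($a{\left(n \right)} = 7 - \left(-1 + 6 n\right) = 8 - 6 n$)
$D{\left(W \right)} = W$
$Z{\left(Y \right)} = -316 - Y$ ($Z{\left(Y \right)} = \left(8 - 324\right) - Y = -316 - Y$)
$\left(Z{\left(-13 \right)} + l\right)^{2} = \left(\left(-316 - -13\right) - 1148\right)^{2} = \left(\left(-316 + 13\right) - 1148\right)^{2} = \left(-303 - 1148\right)^{2} = \left(-1451\right)^{2} = 2105401$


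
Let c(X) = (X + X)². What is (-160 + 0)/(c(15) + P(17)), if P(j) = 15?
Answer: -32/183 ≈ -0.17486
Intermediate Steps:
c(X) = 4*X² (c(X) = (2*X)² = 4*X²)
(-160 + 0)/(c(15) + P(17)) = (-160 + 0)/(4*15² + 15) = -160/(4*225 + 15) = -160/(900 + 15) = -160/915 = -160*1/915 = -32/183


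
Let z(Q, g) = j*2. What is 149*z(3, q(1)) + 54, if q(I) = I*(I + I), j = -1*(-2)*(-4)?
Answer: -2330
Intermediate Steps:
j = -8 (j = 2*(-4) = -8)
q(I) = 2*I**2 (q(I) = I*(2*I) = 2*I**2)
z(Q, g) = -16 (z(Q, g) = -8*2 = -16)
149*z(3, q(1)) + 54 = 149*(-16) + 54 = -2384 + 54 = -2330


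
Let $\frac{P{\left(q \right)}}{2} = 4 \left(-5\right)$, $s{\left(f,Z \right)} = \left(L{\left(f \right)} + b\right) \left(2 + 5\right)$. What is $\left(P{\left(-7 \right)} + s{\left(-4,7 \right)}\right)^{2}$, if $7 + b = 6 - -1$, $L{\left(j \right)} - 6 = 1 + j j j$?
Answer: $192721$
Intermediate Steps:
$L{\left(j \right)} = 7 + j^{3}$ ($L{\left(j \right)} = 6 + \left(1 + j j j\right) = 6 + \left(1 + j j^{2}\right) = 6 + \left(1 + j^{3}\right) = 7 + j^{3}$)
$b = 0$ ($b = -7 + \left(6 - -1\right) = -7 + \left(6 + 1\right) = -7 + 7 = 0$)
$s{\left(f,Z \right)} = 49 + 7 f^{3}$ ($s{\left(f,Z \right)} = \left(\left(7 + f^{3}\right) + 0\right) \left(2 + 5\right) = \left(7 + f^{3}\right) 7 = 49 + 7 f^{3}$)
$P{\left(q \right)} = -40$ ($P{\left(q \right)} = 2 \cdot 4 \left(-5\right) = 2 \left(-20\right) = -40$)
$\left(P{\left(-7 \right)} + s{\left(-4,7 \right)}\right)^{2} = \left(-40 + \left(49 + 7 \left(-4\right)^{3}\right)\right)^{2} = \left(-40 + \left(49 + 7 \left(-64\right)\right)\right)^{2} = \left(-40 + \left(49 - 448\right)\right)^{2} = \left(-40 - 399\right)^{2} = \left(-439\right)^{2} = 192721$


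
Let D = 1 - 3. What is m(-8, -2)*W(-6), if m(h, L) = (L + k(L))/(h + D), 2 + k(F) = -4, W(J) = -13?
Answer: -52/5 ≈ -10.400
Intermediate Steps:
D = -2
k(F) = -6 (k(F) = -2 - 4 = -6)
m(h, L) = (-6 + L)/(-2 + h) (m(h, L) = (L - 6)/(h - 2) = (-6 + L)/(-2 + h))
m(-8, -2)*W(-6) = ((-6 - 2)/(-2 - 8))*(-13) = (-8/(-10))*(-13) = -⅒*(-8)*(-13) = (⅘)*(-13) = -52/5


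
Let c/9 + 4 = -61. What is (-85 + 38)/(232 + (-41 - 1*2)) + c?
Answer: -110612/189 ≈ -585.25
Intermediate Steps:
c = -585 (c = -36 + 9*(-61) = -36 - 549 = -585)
(-85 + 38)/(232 + (-41 - 1*2)) + c = (-85 + 38)/(232 + (-41 - 1*2)) - 585 = -47/(232 + (-41 - 2)) - 585 = -47/(232 - 43) - 585 = -47/189 - 585 = -110612/189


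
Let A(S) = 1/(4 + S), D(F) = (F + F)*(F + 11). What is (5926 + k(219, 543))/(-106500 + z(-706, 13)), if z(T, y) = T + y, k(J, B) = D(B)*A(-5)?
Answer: 595718/107193 ≈ 5.5574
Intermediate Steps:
D(F) = 2*F*(11 + F) (D(F) = (2*F)*(11 + F) = 2*F*(11 + F))
k(J, B) = -2*B*(11 + B) (k(J, B) = (2*B*(11 + B))/(4 - 5) = (2*B*(11 + B))/(-1) = (2*B*(11 + B))*(-1) = -2*B*(11 + B))
(5926 + k(219, 543))/(-106500 + z(-706, 13)) = (5926 - 2*543*(11 + 543))/(-106500 + (-706 + 13)) = (5926 - 2*543*554)/(-106500 - 693) = (5926 - 601644)/(-107193) = -595718*(-1/107193) = 595718/107193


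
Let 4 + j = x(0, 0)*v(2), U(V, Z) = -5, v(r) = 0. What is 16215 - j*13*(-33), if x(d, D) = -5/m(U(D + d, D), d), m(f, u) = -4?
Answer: 14499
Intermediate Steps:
x(d, D) = 5/4 (x(d, D) = -5/(-4) = -5*(-¼) = 5/4)
j = -4 (j = -4 + (5/4)*0 = -4 + 0 = -4)
16215 - j*13*(-33) = 16215 - (-4*13)*(-33) = 16215 - (-52)*(-33) = 16215 - 1*1716 = 16215 - 1716 = 14499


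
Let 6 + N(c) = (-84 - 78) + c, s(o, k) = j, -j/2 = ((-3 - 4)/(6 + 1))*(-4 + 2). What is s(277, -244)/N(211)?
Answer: -4/43 ≈ -0.093023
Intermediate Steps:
j = -4 (j = -2*(-3 - 4)/(6 + 1)*(-4 + 2) = -2*(-7/7)*(-2) = -2*(-7*⅐)*(-2) = -(-2)*(-2) = -2*2 = -4)
s(o, k) = -4
N(c) = -168 + c (N(c) = -6 + ((-84 - 78) + c) = -6 + (-162 + c) = -168 + c)
s(277, -244)/N(211) = -4/(-168 + 211) = -4/43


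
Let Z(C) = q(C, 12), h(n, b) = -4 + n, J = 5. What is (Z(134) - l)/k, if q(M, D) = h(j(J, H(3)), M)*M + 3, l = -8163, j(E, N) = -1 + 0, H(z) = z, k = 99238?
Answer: 3748/49619 ≈ 0.075536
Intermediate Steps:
j(E, N) = -1
q(M, D) = 3 - 5*M (q(M, D) = (-4 - 1)*M + 3 = -5*M + 3 = 3 - 5*M)
Z(C) = 3 - 5*C
(Z(134) - l)/k = ((3 - 5*134) - 1*(-8163))/99238 = ((3 - 670) + 8163)*(1/99238) = (-667 + 8163)*(1/99238) = 7496*(1/99238) = 3748/49619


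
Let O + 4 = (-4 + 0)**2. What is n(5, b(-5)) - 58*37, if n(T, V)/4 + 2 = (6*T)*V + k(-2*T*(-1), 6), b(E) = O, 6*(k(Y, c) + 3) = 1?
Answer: -2176/3 ≈ -725.33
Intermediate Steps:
k(Y, c) = -17/6 (k(Y, c) = -3 + (1/6)*1 = -3 + 1/6 = -17/6)
O = 12 (O = -4 + (-4 + 0)**2 = -4 + (-4)**2 = -4 + 16 = 12)
b(E) = 12
n(T, V) = -58/3 + 24*T*V (n(T, V) = -8 + 4*((6*T)*V - 17/6) = -8 + 4*(6*T*V - 17/6) = -8 + 4*(-17/6 + 6*T*V) = -8 + (-34/3 + 24*T*V) = -58/3 + 24*T*V)
n(5, b(-5)) - 58*37 = (-58/3 + 24*5*12) - 58*37 = (-58/3 + 1440) - 2146 = 4262/3 - 2146 = -2176/3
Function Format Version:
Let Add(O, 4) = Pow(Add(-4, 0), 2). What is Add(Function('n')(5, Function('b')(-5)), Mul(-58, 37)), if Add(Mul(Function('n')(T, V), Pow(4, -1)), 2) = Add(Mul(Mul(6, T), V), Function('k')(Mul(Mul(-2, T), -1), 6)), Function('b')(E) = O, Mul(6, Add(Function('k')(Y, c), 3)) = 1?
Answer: Rational(-2176, 3) ≈ -725.33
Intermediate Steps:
Function('k')(Y, c) = Rational(-17, 6) (Function('k')(Y, c) = Add(-3, Mul(Rational(1, 6), 1)) = Add(-3, Rational(1, 6)) = Rational(-17, 6))
O = 12 (O = Add(-4, Pow(Add(-4, 0), 2)) = Add(-4, Pow(-4, 2)) = Add(-4, 16) = 12)
Function('b')(E) = 12
Function('n')(T, V) = Add(Rational(-58, 3), Mul(24, T, V)) (Function('n')(T, V) = Add(-8, Mul(4, Add(Mul(Mul(6, T), V), Rational(-17, 6)))) = Add(-8, Mul(4, Add(Mul(6, T, V), Rational(-17, 6)))) = Add(-8, Mul(4, Add(Rational(-17, 6), Mul(6, T, V)))) = Add(-8, Add(Rational(-34, 3), Mul(24, T, V))) = Add(Rational(-58, 3), Mul(24, T, V)))
Add(Function('n')(5, Function('b')(-5)), Mul(-58, 37)) = Add(Add(Rational(-58, 3), Mul(24, 5, 12)), Mul(-58, 37)) = Add(Add(Rational(-58, 3), 1440), -2146) = Add(Rational(4262, 3), -2146) = Rational(-2176, 3)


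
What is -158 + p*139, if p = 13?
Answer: 1649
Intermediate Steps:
-158 + p*139 = -158 + 13*139 = -158 + 1807 = 1649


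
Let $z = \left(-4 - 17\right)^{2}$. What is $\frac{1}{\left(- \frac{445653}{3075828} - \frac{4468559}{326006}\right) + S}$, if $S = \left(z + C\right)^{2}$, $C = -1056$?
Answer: $\frac{167123063828}{63207805848938005} \approx 2.644 \cdot 10^{-6}$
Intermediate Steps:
$z = 441$ ($z = \left(-21\right)^{2} = 441$)
$S = 378225$ ($S = \left(441 - 1056\right)^{2} = \left(-615\right)^{2} = 378225$)
$\frac{1}{\left(- \frac{445653}{3075828} - \frac{4468559}{326006}\right) + S} = \frac{1}{\left(- \frac{445653}{3075828} - \frac{4468559}{326006}\right) + 378225} = \frac{1}{\left(\left(-445653\right) \frac{1}{3075828} - \frac{4468559}{326006}\right) + 378225} = \frac{1}{\left(- \frac{148551}{1025276} - \frac{4468559}{326006}\right) + 378225} = \frac{1}{- \frac{2314967407295}{167123063828} + 378225} = \frac{1}{\frac{63207805848938005}{167123063828}} = \frac{167123063828}{63207805848938005}$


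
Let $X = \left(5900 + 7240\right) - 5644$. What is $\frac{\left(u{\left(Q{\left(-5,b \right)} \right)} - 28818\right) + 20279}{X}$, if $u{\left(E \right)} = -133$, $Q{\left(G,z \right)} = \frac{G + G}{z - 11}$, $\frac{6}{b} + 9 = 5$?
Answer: $- \frac{1084}{937} \approx -1.1569$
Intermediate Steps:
$b = - \frac{3}{2}$ ($b = \frac{6}{-9 + 5} = \frac{6}{-4} = 6 \left(- \frac{1}{4}\right) = - \frac{3}{2} \approx -1.5$)
$Q{\left(G,z \right)} = \frac{2 G}{-11 + z}$
$X = 7496$ ($X = 13140 - 5644 = 7496$)
$\frac{\left(u{\left(Q{\left(-5,b \right)} \right)} - 28818\right) + 20279}{X} = \frac{\left(-133 - 28818\right) + 20279}{7496} = \left(-28951 + 20279\right) \frac{1}{7496} = \left(-8672\right) \frac{1}{7496} = - \frac{1084}{937}$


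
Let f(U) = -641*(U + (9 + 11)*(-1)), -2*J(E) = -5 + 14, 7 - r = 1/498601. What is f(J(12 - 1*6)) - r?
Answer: 15653578397/997202 ≈ 15698.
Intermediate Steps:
r = 3490206/498601 (r = 7 - 1/498601 = 3490206/498601 ≈ 7.0000)
J(E) = -9/2 (J(E) = -(-5 + 14)/2 = -½*9 = -9/2)
f(U) = 12820 - 641*U (f(U) = -641*(U + 20*(-1)) = -641*(U - 20) = -641*(-20 + U) = 12820 - 641*U)
f(J(12 - 1*6)) - r = (12820 - 641*(-9/2)) - 1*3490206/498601 = (12820 + 5769/2) - 3490206/498601 = 31409/2 - 3490206/498601 = 15653578397/997202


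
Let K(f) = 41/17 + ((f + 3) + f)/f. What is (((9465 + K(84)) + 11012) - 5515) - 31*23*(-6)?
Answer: 9160357/476 ≈ 19244.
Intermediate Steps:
K(f) = 41/17 + (3 + 2*f)/f (K(f) = 41*(1/17) + ((3 + f) + f)/f = 41/17 + (3 + 2*f)/f)
(((9465 + K(84)) + 11012) - 5515) - 31*23*(-6) = (((9465 + (75/17 + 3/84)) + 11012) - 5515) - 31*23*(-6) = (((9465 + (75/17 + 3*(1/84))) + 11012) - 5515) - 713*(-6) = (((9465 + (75/17 + 1/28)) + 11012) - 5515) + 4278 = (((9465 + 2117/476) + 11012) - 5515) + 4278 = ((4507457/476 + 11012) - 5515) + 4278 = (9749169/476 - 5515) + 4278 = 7124029/476 + 4278 = 9160357/476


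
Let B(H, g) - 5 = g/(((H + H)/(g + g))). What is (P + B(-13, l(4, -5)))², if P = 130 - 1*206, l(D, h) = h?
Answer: 898704/169 ≈ 5317.8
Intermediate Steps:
P = -76 (P = 130 - 206 = -76)
B(H, g) = 5 + g²/H (B(H, g) = 5 + g/(((H + H)/(g + g))) = 5 + g/(((2*H)/((2*g)))) = 5 + g/(((2*H)*(1/(2*g)))) = 5 + g/((H/g)) = 5 + g*(g/H) = 5 + g²/H)
(P + B(-13, l(4, -5)))² = (-76 + (5 + (-5)²/(-13)))² = (-76 + (5 - 1/13*25))² = (-76 + (5 - 25/13))² = (-76 + 40/13)² = (-948/13)² = 898704/169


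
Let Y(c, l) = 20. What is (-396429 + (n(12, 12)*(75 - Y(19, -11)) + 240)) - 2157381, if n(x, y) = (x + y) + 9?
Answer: -2551755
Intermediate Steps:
n(x, y) = 9 + x + y
(-396429 + (n(12, 12)*(75 - Y(19, -11)) + 240)) - 2157381 = (-396429 + ((9 + 12 + 12)*(75 - 1*20) + 240)) - 2157381 = (-396429 + (33*(75 - 20) + 240)) - 2157381 = (-396429 + (33*55 + 240)) - 2157381 = (-396429 + (1815 + 240)) - 2157381 = (-396429 + 2055) - 2157381 = -394374 - 2157381 = -2551755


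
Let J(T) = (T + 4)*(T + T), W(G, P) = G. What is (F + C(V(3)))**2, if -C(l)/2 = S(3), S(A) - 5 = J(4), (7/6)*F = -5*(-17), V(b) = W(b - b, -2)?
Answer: 207936/49 ≈ 4243.6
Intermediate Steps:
V(b) = 0 (V(b) = b - b = 0)
F = 510/7 (F = 6*(-5*(-17))/7 = (6/7)*85 = 510/7 ≈ 72.857)
J(T) = 2*T*(4 + T) (J(T) = (4 + T)*(2*T) = 2*T*(4 + T))
S(A) = 69 (S(A) = 5 + 2*4*(4 + 4) = 5 + 2*4*8 = 5 + 64 = 69)
C(l) = -138 (C(l) = -2*69 = -138)
(F + C(V(3)))**2 = (510/7 - 138)**2 = (-456/7)**2 = 207936/49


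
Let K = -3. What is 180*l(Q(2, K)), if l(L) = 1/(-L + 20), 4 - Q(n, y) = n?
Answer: 10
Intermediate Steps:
Q(n, y) = 4 - n
l(L) = 1/(20 - L)
180*l(Q(2, K)) = 180*(-1/(-20 + (4 - 1*2))) = 180*(-1/(-20 + (4 - 2))) = 180*(-1/(-20 + 2)) = 180*(-1/(-18)) = 180*(-1*(-1/18)) = 180*(1/18) = 10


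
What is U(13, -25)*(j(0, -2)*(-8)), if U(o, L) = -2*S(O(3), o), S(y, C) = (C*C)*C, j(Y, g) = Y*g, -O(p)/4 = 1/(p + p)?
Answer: 0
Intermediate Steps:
O(p) = -2/p (O(p) = -4/(p + p) = -4*1/(2*p) = -2/p)
S(y, C) = C**3 (S(y, C) = C**2*C = C**3)
U(o, L) = -2*o**3
U(13, -25)*(j(0, -2)*(-8)) = (-2*13**3)*((0*(-2))*(-8)) = (-2*2197)*(0*(-8)) = -4394*0 = 0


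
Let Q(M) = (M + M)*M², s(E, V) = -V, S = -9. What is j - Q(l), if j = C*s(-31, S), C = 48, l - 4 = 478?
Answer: -223959904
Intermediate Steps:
l = 482 (l = 4 + 478 = 482)
Q(M) = 2*M³ (Q(M) = (2*M)*M² = 2*M³)
j = 432 (j = 48*(-1*(-9)) = 48*9 = 432)
j - Q(l) = 432 - 2*482³ = 432 - 2*111980168 = 432 - 1*223960336 = 432 - 223960336 = -223959904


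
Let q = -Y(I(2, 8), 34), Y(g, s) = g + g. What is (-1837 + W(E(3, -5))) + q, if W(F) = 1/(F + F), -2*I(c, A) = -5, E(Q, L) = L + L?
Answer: -36841/20 ≈ -1842.1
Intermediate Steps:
E(Q, L) = 2*L
I(c, A) = 5/2 (I(c, A) = -½*(-5) = 5/2)
Y(g, s) = 2*g
q = -5 (q = -2*5/2 = -1*5 = -5)
W(F) = 1/(2*F)
(-1837 + W(E(3, -5))) + q = (-1837 + 1/(2*((2*(-5))))) - 5 = (-1837 + (½)/(-10)) - 5 = (-1837 + (½)*(-⅒)) - 5 = (-1837 - 1/20) - 5 = -36741/20 - 5 = -36841/20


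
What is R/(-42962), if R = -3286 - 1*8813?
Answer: 12099/42962 ≈ 0.28162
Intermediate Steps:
R = -12099 (R = -3286 - 8813 = -12099)
R/(-42962) = -12099/(-42962) = -12099*(-1/42962) = 12099/42962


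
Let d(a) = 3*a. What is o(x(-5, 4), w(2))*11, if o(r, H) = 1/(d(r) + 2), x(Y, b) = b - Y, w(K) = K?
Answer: 11/29 ≈ 0.37931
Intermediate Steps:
o(r, H) = 1/(2 + 3*r) (o(r, H) = 1/(3*r + 2) = 1/(2 + 3*r))
o(x(-5, 4), w(2))*11 = 11/(2 + 3*(4 - 1*(-5))) = 11/(2 + 3*(4 + 5)) = 11/(2 + 3*9) = 11/(2 + 27) = 11/29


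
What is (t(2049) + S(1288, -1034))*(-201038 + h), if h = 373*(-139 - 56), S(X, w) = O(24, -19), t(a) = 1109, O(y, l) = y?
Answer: -310184809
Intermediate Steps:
S(X, w) = 24
h = -72735 (h = 373*(-195) = -72735)
(t(2049) + S(1288, -1034))*(-201038 + h) = (1109 + 24)*(-201038 - 72735) = 1133*(-273773) = -310184809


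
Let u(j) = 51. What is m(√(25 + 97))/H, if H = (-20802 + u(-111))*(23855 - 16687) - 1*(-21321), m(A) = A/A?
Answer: -1/148721847 ≈ -6.7240e-9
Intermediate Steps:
m(A) = 1
H = -148721847 (H = (-20802 + 51)*(23855 - 16687) - 1*(-21321) = -20751*7168 + 21321 = -148743168 + 21321 = -148721847)
m(√(25 + 97))/H = 1/(-148721847) = 1*(-1/148721847) = -1/148721847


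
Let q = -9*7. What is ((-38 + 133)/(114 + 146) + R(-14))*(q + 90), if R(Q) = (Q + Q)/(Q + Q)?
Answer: 1917/52 ≈ 36.865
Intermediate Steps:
R(Q) = 1 (R(Q) = (2*Q)/((2*Q)) = (2*Q)*(1/(2*Q)) = 1)
q = -63
((-38 + 133)/(114 + 146) + R(-14))*(q + 90) = ((-38 + 133)/(114 + 146) + 1)*(-63 + 90) = (95/260 + 1)*27 = (95*(1/260) + 1)*27 = (19/52 + 1)*27 = (71/52)*27 = 1917/52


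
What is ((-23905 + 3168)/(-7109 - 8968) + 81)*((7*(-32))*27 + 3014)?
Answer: -17227052/69 ≈ -2.4967e+5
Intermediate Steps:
((-23905 + 3168)/(-7109 - 8968) + 81)*((7*(-32))*27 + 3014) = (-20737/(-16077) + 81)*(-224*27 + 3014) = (-20737*(-1/16077) + 81)*(-6048 + 3014) = (89/69 + 81)*(-3034) = (5678/69)*(-3034) = -17227052/69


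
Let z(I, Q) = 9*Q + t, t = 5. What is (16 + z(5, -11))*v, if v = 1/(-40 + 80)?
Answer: -39/20 ≈ -1.9500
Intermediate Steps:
v = 1/40 ≈ 0.025000
z(I, Q) = 5 + 9*Q (z(I, Q) = 9*Q + 5 = 5 + 9*Q)
(16 + z(5, -11))*v = (16 + (5 + 9*(-11)))*(1/40) = (16 + (5 - 99))*(1/40) = (16 - 94)*(1/40) = -78*1/40 = -39/20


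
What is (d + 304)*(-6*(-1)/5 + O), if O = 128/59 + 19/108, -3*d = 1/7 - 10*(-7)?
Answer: 665655601/669060 ≈ 994.91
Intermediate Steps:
d = -491/21 (d = -(1/7 - 10*(-7))/3 = -(⅐ + 70)/3 = -⅓*491/7 = -491/21 ≈ -23.381)
O = 14945/6372 (O = 128*(1/59) + 19*(1/108) = 128/59 + 19/108 = 14945/6372 ≈ 2.3454)
(d + 304)*(-6*(-1)/5 + O) = (-491/21 + 304)*(-6*(-1)/5 + 14945/6372) = 5893*(6*(⅕) + 14945/6372)/21 = 5893*(6/5 + 14945/6372)/21 = (5893/21)*(112957/31860) = 665655601/669060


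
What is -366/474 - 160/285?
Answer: -6005/4503 ≈ -1.3336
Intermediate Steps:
-366/474 - 160/285 = -366*1/474 - 160*1/285 = -61/79 - 32/57 = -6005/4503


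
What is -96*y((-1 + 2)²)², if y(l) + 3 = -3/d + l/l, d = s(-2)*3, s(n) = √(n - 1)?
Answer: -352 + 128*I*√3 ≈ -352.0 + 221.7*I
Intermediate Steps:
s(n) = √(-1 + n)
d = 3*I*√3 (d = √(-1 - 2)*3 = √(-3)*3 = (I*√3)*3 = 3*I*√3 ≈ 5.1962*I)
y(l) = -2 + I*√3/3 (y(l) = -3 + (-3*(-I*√3/9) + l/l) = -3 + (-(-1)*I*√3/3 + 1) = -3 + (I*√3/3 + 1) = -3 + (1 + I*√3/3) = -2 + I*√3/3)
-96*y((-1 + 2)²)² = -96*(-2 + I*√3/3)²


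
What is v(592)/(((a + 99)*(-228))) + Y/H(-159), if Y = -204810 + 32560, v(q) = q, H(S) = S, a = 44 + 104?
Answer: 5084034/4693 ≈ 1083.3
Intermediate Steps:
a = 148
Y = -172250
v(592)/(((a + 99)*(-228))) + Y/H(-159) = 592/(((148 + 99)*(-228))) - 172250/(-159) = 592/((247*(-228))) - 172250*(-1/159) = 592/(-56316) + 3250/3 = 592*(-1/56316) + 3250/3 = -148/14079 + 3250/3 = 5084034/4693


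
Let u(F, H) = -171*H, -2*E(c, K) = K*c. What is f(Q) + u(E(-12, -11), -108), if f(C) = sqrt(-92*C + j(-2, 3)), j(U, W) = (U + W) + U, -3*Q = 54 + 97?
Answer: 18468 + sqrt(41667)/3 ≈ 18536.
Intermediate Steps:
E(c, K) = -K*c/2
Q = -151/3 (Q = -(54 + 97)/3 = -1/3*151 = -151/3 ≈ -50.333)
j(U, W) = W + 2*U
f(C) = sqrt(-1 - 92*C) (f(C) = sqrt(-92*C + (3 + 2*(-2))) = sqrt(-92*C + (3 - 4)) = sqrt(-92*C - 1) = sqrt(-1 - 92*C))
f(Q) + u(E(-12, -11), -108) = sqrt(-1 - 92*(-151/3)) - 171*(-108) = sqrt(-1 + 13892/3) + 18468 = sqrt(13889/3) + 18468 = sqrt(41667)/3 + 18468 = 18468 + sqrt(41667)/3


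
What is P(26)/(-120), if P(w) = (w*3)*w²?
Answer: -2197/5 ≈ -439.40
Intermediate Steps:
P(w) = 3*w³ (P(w) = (3*w)*w² = 3*w³)
P(26)/(-120) = (3*26³)/(-120) = (3*17576)*(-1/120) = 52728*(-1/120) = -2197/5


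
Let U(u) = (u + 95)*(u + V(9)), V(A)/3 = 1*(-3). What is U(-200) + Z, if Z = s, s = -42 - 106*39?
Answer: 17769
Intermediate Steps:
V(A) = -9 (V(A) = 3*(1*(-3)) = 3*(-3) = -9)
s = -4176 (s = -42 - 4134 = -4176)
Z = -4176
U(u) = (-9 + u)*(95 + u) (U(u) = (u + 95)*(u - 9) = (95 + u)*(-9 + u) = (-9 + u)*(95 + u))
U(-200) + Z = (-855 + (-200)² + 86*(-200)) - 4176 = (-855 + 40000 - 17200) - 4176 = 21945 - 4176 = 17769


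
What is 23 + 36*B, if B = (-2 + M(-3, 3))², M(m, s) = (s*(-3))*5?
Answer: 79547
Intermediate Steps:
M(m, s) = -15*s (M(m, s) = -3*s*5 = -15*s)
B = 2209 (B = (-2 - 15*3)² = (-2 - 45)² = (-47)² = 2209)
23 + 36*B = 23 + 36*2209 = 23 + 79524 = 79547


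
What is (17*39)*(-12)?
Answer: -7956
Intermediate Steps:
(17*39)*(-12) = 663*(-12) = -7956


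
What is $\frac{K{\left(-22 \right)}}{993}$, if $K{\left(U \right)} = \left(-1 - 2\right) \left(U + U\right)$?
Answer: $\frac{44}{331} \approx 0.13293$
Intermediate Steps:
$K{\left(U \right)} = - 6 U$ ($K{\left(U \right)} = - 3 \cdot 2 U = - 6 U$)
$\frac{K{\left(-22 \right)}}{993} = \frac{\left(-6\right) \left(-22\right)}{993} = 132 \cdot \frac{1}{993} = \frac{44}{331}$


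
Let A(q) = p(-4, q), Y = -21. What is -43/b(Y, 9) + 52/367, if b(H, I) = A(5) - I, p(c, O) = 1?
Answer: 16197/2936 ≈ 5.5167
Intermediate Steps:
A(q) = 1
b(H, I) = 1 - I
-43/b(Y, 9) + 52/367 = -43/(1 - 1*9) + 52/367 = -43/(1 - 9) + 52*(1/367) = -43/(-8) + 52/367 = -43*(-⅛) + 52/367 = 43/8 + 52/367 = 16197/2936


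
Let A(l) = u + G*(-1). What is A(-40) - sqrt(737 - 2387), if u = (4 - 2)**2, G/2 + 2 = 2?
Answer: 4 - 5*I*sqrt(66) ≈ 4.0 - 40.62*I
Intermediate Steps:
G = 0 (G = -4 + 2*2 = -4 + 4 = 0)
u = 4 (u = 2**2 = 4)
A(l) = 4 (A(l) = 4 + 0*(-1) = 4 + 0 = 4)
A(-40) - sqrt(737 - 2387) = 4 - sqrt(737 - 2387) = 4 - sqrt(-1650) = 4 - 5*I*sqrt(66)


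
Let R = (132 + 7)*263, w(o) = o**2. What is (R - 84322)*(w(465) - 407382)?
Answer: 9130614105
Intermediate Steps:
R = 36557 (R = 139*263 = 36557)
(R - 84322)*(w(465) - 407382) = (36557 - 84322)*(465**2 - 407382) = -47765*(216225 - 407382) = -47765*(-191157) = 9130614105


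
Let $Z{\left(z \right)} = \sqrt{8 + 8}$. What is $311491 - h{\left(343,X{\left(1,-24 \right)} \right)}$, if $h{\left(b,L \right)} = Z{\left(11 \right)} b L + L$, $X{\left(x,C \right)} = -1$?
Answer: $312864$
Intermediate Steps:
$Z{\left(z \right)} = 4$ ($Z{\left(z \right)} = \sqrt{16} = 4$)
$h{\left(b,L \right)} = L + 4 L b$ ($h{\left(b,L \right)} = 4 b L + L = 4 L b + L = L + 4 L b$)
$311491 - h{\left(343,X{\left(1,-24 \right)} \right)} = 311491 - - (1 + 4 \cdot 343) = 311491 - - (1 + 1372) = 311491 - \left(-1\right) 1373 = 311491 - -1373 = 311491 + 1373 = 312864$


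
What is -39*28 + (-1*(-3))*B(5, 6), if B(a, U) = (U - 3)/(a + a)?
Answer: -10911/10 ≈ -1091.1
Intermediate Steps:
B(a, U) = (-3 + U)/(2*a) (B(a, U) = (-3 + U)/((2*a)) = (-3 + U)*(1/(2*a)) = (-3 + U)/(2*a))
-39*28 + (-1*(-3))*B(5, 6) = -39*28 + (-1*(-3))*((1/2)*(-3 + 6)/5) = -1092 + 3*((1/2)*(1/5)*3) = -1092 + 3*(3/10) = -1092 + 9/10 = -10911/10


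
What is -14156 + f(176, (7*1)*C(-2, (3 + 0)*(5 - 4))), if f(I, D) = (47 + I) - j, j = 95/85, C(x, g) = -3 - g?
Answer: -236880/17 ≈ -13934.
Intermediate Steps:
j = 19/17 (j = 95*(1/85) = 19/17 ≈ 1.1176)
f(I, D) = 780/17 + I (f(I, D) = (47 + I) - 1*19/17 = (47 + I) - 19/17 = 780/17 + I)
-14156 + f(176, (7*1)*C(-2, (3 + 0)*(5 - 4))) = -14156 + (780/17 + 176) = -14156 + 3772/17 = -236880/17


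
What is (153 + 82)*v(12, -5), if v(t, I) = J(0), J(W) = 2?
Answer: 470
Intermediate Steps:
v(t, I) = 2
(153 + 82)*v(12, -5) = (153 + 82)*2 = 235*2 = 470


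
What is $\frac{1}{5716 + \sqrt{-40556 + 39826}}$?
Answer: $\frac{2858}{16336693} - \frac{i \sqrt{730}}{32673386} \approx 0.00017494 - 8.2693 \cdot 10^{-7} i$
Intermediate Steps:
$\frac{1}{5716 + \sqrt{-40556 + 39826}} = \frac{1}{5716 + \sqrt{-730}} = \frac{1}{5716 + i \sqrt{730}}$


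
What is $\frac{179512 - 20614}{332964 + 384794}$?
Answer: $\frac{79449}{358879} \approx 0.22138$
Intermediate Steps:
$\frac{179512 - 20614}{332964 + 384794} = \frac{158898}{717758} = 158898 \cdot \frac{1}{717758} = \frac{79449}{358879}$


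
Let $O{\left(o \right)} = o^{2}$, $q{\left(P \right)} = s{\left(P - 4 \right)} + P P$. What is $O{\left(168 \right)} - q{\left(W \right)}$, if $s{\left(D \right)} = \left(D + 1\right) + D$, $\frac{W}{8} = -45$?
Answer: $-100649$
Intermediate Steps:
$W = -360$ ($W = 8 \left(-45\right) = -360$)
$s{\left(D \right)} = 1 + 2 D$ ($s{\left(D \right)} = \left(1 + D\right) + D = 1 + 2 D$)
$q{\left(P \right)} = -7 + P^{2} + 2 P$ ($q{\left(P \right)} = \left(1 + 2 \left(P - 4\right)\right) + P P = \left(1 + 2 \left(-4 + P\right)\right) + P^{2} = \left(1 + \left(-8 + 2 P\right)\right) + P^{2} = \left(-7 + 2 P\right) + P^{2} = -7 + P^{2} + 2 P$)
$O{\left(168 \right)} - q{\left(W \right)} = 168^{2} - \left(-7 + \left(-360\right)^{2} + 2 \left(-360\right)\right) = 28224 - \left(-7 + 129600 - 720\right) = 28224 - 128873 = -100649$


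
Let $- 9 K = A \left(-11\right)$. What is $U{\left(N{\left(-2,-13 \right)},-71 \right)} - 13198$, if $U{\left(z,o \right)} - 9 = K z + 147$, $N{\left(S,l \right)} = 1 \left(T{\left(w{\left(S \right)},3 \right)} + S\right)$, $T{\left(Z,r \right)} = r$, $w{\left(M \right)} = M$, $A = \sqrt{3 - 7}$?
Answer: $-13042 + \frac{22 i}{9} \approx -13042.0 + 2.4444 i$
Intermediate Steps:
$A = 2 i$ ($A = \sqrt{-4} = 2 i \approx 2.0 i$)
$K = \frac{22 i}{9}$ ($K = - \frac{2 i \left(-11\right)}{9} = - \frac{\left(-22\right) i}{9} = \frac{22 i}{9} \approx 2.4444 i$)
$N{\left(S,l \right)} = 3 + S$ ($N{\left(S,l \right)} = 1 \left(3 + S\right) = 3 + S$)
$U{\left(z,o \right)} = 156 + \frac{22 i z}{9}$ ($U{\left(z,o \right)} = 9 + \left(\frac{22 i}{9} z + 147\right) = 9 + \left(\frac{22 i z}{9} + 147\right) = 9 + \left(147 + \frac{22 i z}{9}\right) = 156 + \frac{22 i z}{9}$)
$U{\left(N{\left(-2,-13 \right)},-71 \right)} - 13198 = \left(156 + \frac{22 i \left(3 - 2\right)}{9}\right) - 13198 = \left(156 + \frac{22}{9} i 1\right) - 13198 = \left(156 + \frac{22 i}{9}\right) - 13198 = -13042 + \frac{22 i}{9}$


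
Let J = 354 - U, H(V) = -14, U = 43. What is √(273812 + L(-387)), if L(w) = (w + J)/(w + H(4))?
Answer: 4*√2751829618/401 ≈ 523.27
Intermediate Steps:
J = 311 (J = 354 - 1*43 = 354 - 43 = 311)
L(w) = (311 + w)/(-14 + w) (L(w) = (w + 311)/(w - 14) = (311 + w)/(-14 + w))
√(273812 + L(-387)) = √(273812 + (311 - 387)/(-14 - 387)) = √(273812 - 76/(-401)) = √(273812 - 1/401*(-76)) = √(273812 + 76/401) = √(109798688/401) = 4*√2751829618/401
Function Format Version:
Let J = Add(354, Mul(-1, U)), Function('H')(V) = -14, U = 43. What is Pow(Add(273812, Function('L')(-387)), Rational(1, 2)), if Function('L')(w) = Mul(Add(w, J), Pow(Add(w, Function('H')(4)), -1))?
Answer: Mul(Rational(4, 401), Pow(2751829618, Rational(1, 2))) ≈ 523.27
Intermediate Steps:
J = 311 (J = Add(354, Mul(-1, 43)) = Add(354, -43) = 311)
Function('L')(w) = Mul(Pow(Add(-14, w), -1), Add(311, w)) (Function('L')(w) = Mul(Add(w, 311), Pow(Add(w, -14), -1)) = Mul(Add(311, w), Pow(Add(-14, w), -1)) = Mul(Pow(Add(-14, w), -1), Add(311, w)))
Pow(Add(273812, Function('L')(-387)), Rational(1, 2)) = Pow(Add(273812, Mul(Pow(Add(-14, -387), -1), Add(311, -387))), Rational(1, 2)) = Pow(Add(273812, Mul(Pow(-401, -1), -76)), Rational(1, 2)) = Pow(Add(273812, Mul(Rational(-1, 401), -76)), Rational(1, 2)) = Pow(Add(273812, Rational(76, 401)), Rational(1, 2)) = Pow(Rational(109798688, 401), Rational(1, 2)) = Mul(Rational(4, 401), Pow(2751829618, Rational(1, 2)))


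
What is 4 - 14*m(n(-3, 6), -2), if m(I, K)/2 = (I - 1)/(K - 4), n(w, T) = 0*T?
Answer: -⅔ ≈ -0.66667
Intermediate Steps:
n(w, T) = 0
m(I, K) = 2*(-1 + I)/(-4 + K) (m(I, K) = 2*((I - 1)/(K - 4)) = 2*((-1 + I)/(-4 + K)) = 2*(-1 + I)/(-4 + K))
4 - 14*m(n(-3, 6), -2) = 4 - 28*(-1 + 0)/(-4 - 2) = 4 - 28*(-1)/(-6) = 4 - 28*(-1)*(-1)/6 = 4 - 14*⅓ = 4 - 14/3 = -⅔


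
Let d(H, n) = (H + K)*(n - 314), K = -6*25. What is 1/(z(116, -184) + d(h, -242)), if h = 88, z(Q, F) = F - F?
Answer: 1/34472 ≈ 2.9009e-5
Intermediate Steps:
z(Q, F) = 0
K = -150
d(H, n) = (-314 + n)*(-150 + H) (d(H, n) = (H - 150)*(n - 314) = (-150 + H)*(-314 + n) = (-314 + n)*(-150 + H))
1/(z(116, -184) + d(h, -242)) = 1/(0 + (47100 - 314*88 - 150*(-242) + 88*(-242))) = 1/(0 + (47100 - 27632 + 36300 - 21296)) = 1/(0 + 34472) = 1/34472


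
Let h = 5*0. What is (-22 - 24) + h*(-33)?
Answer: -46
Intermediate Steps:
h = 0
(-22 - 24) + h*(-33) = (-22 - 24) + 0*(-33) = -46 + 0 = -46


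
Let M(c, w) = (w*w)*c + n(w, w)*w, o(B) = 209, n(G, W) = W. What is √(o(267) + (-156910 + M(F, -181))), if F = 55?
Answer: 9*√20715 ≈ 1295.3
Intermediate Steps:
M(c, w) = w² + c*w² (M(c, w) = (w*w)*c + w*w = w²*c + w² = c*w² + w² = w² + c*w²)
√(o(267) + (-156910 + M(F, -181))) = √(209 + (-156910 + (-181)²*(1 + 55))) = √(209 + (-156910 + 32761*56)) = √(209 + (-156910 + 1834616)) = √(209 + 1677706) = √1677915 = 9*√20715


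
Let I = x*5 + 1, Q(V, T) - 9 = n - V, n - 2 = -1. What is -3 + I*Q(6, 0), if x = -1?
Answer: -19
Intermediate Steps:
n = 1 (n = 2 - 1 = 1)
Q(V, T) = 10 - V (Q(V, T) = 9 + (1 - V) = 10 - V)
I = -4 (I = -1*5 + 1 = -5 + 1 = -4)
-3 + I*Q(6, 0) = -3 - 4*(10 - 1*6) = -3 - 4*(10 - 6) = -3 - 4*4 = -3 - 16 = -19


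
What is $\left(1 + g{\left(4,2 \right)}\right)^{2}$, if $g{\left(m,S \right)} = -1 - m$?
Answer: $16$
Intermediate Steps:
$\left(1 + g{\left(4,2 \right)}\right)^{2} = \left(1 - 5\right)^{2} = \left(-4\right)^{2} = 16$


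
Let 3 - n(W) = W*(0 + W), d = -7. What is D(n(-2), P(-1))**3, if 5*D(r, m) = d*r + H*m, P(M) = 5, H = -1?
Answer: 8/125 ≈ 0.064000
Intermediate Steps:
n(W) = 3 - W**2 (n(W) = 3 - W*(0 + W) = 3 - W*W = 3 - W**2)
D(r, m) = -7*r/5 - m/5 (D(r, m) = (-7*r - m)/5 = (-m - 7*r)/5 = -7*r/5 - m/5)
D(n(-2), P(-1))**3 = (-7*(3 - 1*(-2)**2)/5 - 1/5*5)**3 = (-7*(3 - 1*4)/5 - 1)**3 = (-7*(3 - 4)/5 - 1)**3 = (-7/5*(-1) - 1)**3 = (7/5 - 1)**3 = (2/5)**3 = 8/125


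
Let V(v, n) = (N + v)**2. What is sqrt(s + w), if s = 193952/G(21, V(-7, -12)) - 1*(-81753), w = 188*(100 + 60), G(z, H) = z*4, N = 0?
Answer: sqrt(50336601)/21 ≈ 337.85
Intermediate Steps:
V(v, n) = v**2 (V(v, n) = (0 + v)**2 = v**2)
G(z, H) = 4*z
w = 30080 (w = 188*160 = 30080)
s = 1765301/21 (s = 193952/((4*21)) - 1*(-81753) = 193952/84 + 81753 = 193952*(1/84) + 81753 = 48488/21 + 81753 = 1765301/21 ≈ 84062.)
sqrt(s + w) = sqrt(1765301/21 + 30080) = sqrt(2396981/21) = sqrt(50336601)/21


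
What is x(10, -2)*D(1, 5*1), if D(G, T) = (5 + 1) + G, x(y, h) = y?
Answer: 70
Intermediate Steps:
D(G, T) = 6 + G
x(10, -2)*D(1, 5*1) = 10*(6 + 1) = 10*7 = 70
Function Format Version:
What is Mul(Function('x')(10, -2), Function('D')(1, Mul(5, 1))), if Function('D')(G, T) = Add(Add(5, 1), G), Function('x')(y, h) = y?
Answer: 70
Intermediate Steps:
Function('D')(G, T) = Add(6, G)
Mul(Function('x')(10, -2), Function('D')(1, Mul(5, 1))) = Mul(10, Add(6, 1)) = Mul(10, 7) = 70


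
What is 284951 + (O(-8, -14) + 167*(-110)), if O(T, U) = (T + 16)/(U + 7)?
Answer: 1866059/7 ≈ 2.6658e+5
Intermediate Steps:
O(T, U) = (16 + T)/(7 + U)
284951 + (O(-8, -14) + 167*(-110)) = 284951 + ((16 - 8)/(7 - 14) + 167*(-110)) = 284951 + (8/(-7) - 18370) = 284951 + (-⅐*8 - 18370) = 284951 + (-8/7 - 18370) = 284951 - 128598/7 = 1866059/7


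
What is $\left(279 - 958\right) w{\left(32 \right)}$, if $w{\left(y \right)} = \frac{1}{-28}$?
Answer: $\frac{97}{4} \approx 24.25$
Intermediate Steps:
$w{\left(y \right)} = - \frac{1}{28}$
$\left(279 - 958\right) w{\left(32 \right)} = \left(279 - 958\right) \left(- \frac{1}{28}\right) = \left(-679\right) \left(- \frac{1}{28}\right) = \frac{97}{4}$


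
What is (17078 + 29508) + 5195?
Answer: 51781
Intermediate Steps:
(17078 + 29508) + 5195 = 46586 + 5195 = 51781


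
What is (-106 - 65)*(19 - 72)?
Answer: 9063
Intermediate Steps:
(-106 - 65)*(19 - 72) = -171*(-53) = 9063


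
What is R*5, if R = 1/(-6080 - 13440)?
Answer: -1/3904 ≈ -0.00025615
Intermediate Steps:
R = -1/19520 (R = 1/(-19520) = -1/19520 ≈ -5.1229e-5)
R*5 = -1/19520*5 = -1/3904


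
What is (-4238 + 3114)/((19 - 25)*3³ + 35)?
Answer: 1124/127 ≈ 8.8504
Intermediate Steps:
(-4238 + 3114)/((19 - 25)*3³ + 35) = -1124/(-6*27 + 35) = -1124/(-162 + 35) = -1124/(-127) = -1124*(-1/127) = 1124/127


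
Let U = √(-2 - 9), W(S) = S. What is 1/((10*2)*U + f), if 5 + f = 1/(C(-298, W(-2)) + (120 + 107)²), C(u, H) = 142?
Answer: -6674704767/5907136324858 - 13349461205*I*√11/2953568162429 ≈ -0.0011299 - 0.01499*I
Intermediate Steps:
U = I*√11 (U = √(-11) = I*√11 ≈ 3.3166*I)
f = -258354/51671 (f = -5 + 1/(142 + (120 + 107)²) = -5 + 1/(142 + 227²) = -5 + 1/(142 + 51529) = -5 + 1/51671 = -258354/51671 ≈ -5.0000)
1/((10*2)*U + f) = 1/((10*2)*(I*√11) - 258354/51671) = 1/(20*(I*√11) - 258354/51671) = 1/(20*I*√11 - 258354/51671) = 1/(-258354/51671 + 20*I*√11)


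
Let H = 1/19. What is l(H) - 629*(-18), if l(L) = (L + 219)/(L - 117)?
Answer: 12576661/1111 ≈ 11320.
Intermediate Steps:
H = 1/19 ≈ 0.052632
l(L) = (219 + L)/(-117 + L)
l(H) - 629*(-18) = (219 + 1/19)/(-117 + 1/19) - 629*(-18) = (4162/19)/(-2222/19) + 11322 = -19/2222*4162/19 + 11322 = -2081/1111 + 11322 = 12576661/1111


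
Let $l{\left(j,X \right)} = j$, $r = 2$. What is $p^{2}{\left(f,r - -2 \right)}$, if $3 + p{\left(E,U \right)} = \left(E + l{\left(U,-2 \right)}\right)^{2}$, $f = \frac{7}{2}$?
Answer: $\frac{45369}{16} \approx 2835.6$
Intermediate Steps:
$f = \frac{7}{2}$ ($f = 7 \cdot \frac{1}{2} = \frac{7}{2} \approx 3.5$)
$p{\left(E,U \right)} = -3 + \left(E + U\right)^{2}$
$p^{2}{\left(f,r - -2 \right)} = \left(-3 + \left(\frac{7}{2} + \left(2 - -2\right)\right)^{2}\right)^{2} = \left(-3 + \left(\frac{7}{2} + \left(2 + 2\right)\right)^{2}\right)^{2} = \left(-3 + \left(\frac{7}{2} + 4\right)^{2}\right)^{2} = \left(-3 + \left(\frac{15}{2}\right)^{2}\right)^{2} = \left(-3 + \frac{225}{4}\right)^{2} = \left(\frac{213}{4}\right)^{2} = \frac{45369}{16}$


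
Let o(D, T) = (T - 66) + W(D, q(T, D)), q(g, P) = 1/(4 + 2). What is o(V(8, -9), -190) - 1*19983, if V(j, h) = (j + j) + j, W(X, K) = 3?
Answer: -20236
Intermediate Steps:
q(g, P) = ⅙ (q(g, P) = 1/6 = ⅙)
V(j, h) = 3*j (V(j, h) = 2*j + j = 3*j)
o(D, T) = -63 + T (o(D, T) = (T - 66) + 3 = (-66 + T) + 3 = -63 + T)
o(V(8, -9), -190) - 1*19983 = (-63 - 190) - 1*19983 = -253 - 19983 = -20236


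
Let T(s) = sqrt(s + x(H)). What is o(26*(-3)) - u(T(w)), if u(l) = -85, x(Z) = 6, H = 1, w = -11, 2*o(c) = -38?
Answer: 66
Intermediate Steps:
o(c) = -19 (o(c) = (1/2)*(-38) = -19)
T(s) = sqrt(6 + s) (T(s) = sqrt(s + 6) = sqrt(6 + s))
o(26*(-3)) - u(T(w)) = -19 - 1*(-85) = -19 + 85 = 66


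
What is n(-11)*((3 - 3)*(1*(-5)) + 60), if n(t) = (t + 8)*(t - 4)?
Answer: 2700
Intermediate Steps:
n(t) = (-4 + t)*(8 + t) (n(t) = (8 + t)*(-4 + t) = (-4 + t)*(8 + t))
n(-11)*((3 - 3)*(1*(-5)) + 60) = (-32 + (-11)**2 + 4*(-11))*((3 - 3)*(1*(-5)) + 60) = (-32 + 121 - 44)*(0*(-5) + 60) = 45*(0 + 60) = 45*60 = 2700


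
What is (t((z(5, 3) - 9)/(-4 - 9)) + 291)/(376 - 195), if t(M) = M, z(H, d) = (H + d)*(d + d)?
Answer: 288/181 ≈ 1.5912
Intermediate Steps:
z(H, d) = 2*d*(H + d) (z(H, d) = (H + d)*(2*d) = 2*d*(H + d))
(t((z(5, 3) - 9)/(-4 - 9)) + 291)/(376 - 195) = ((2*3*(5 + 3) - 9)/(-4 - 9) + 291)/(376 - 195) = ((2*3*8 - 9)/(-13) + 291)/181 = ((48 - 9)*(-1/13) + 291)*(1/181) = (39*(-1/13) + 291)*(1/181) = (-3 + 291)*(1/181) = 288*(1/181) = 288/181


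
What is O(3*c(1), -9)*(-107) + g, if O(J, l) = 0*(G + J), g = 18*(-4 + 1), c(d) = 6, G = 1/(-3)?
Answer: -54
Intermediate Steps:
G = -⅓ ≈ -0.33333
g = -54 (g = 18*(-3) = -54)
O(J, l) = 0 (O(J, l) = 0*(-⅓ + J) = 0)
O(3*c(1), -9)*(-107) + g = 0*(-107) - 54 = 0 - 54 = -54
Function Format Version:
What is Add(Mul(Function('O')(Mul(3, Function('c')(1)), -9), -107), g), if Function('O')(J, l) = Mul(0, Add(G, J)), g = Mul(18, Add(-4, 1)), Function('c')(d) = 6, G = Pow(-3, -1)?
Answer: -54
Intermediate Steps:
G = Rational(-1, 3) ≈ -0.33333
g = -54 (g = Mul(18, -3) = -54)
Function('O')(J, l) = 0 (Function('O')(J, l) = Mul(0, Add(Rational(-1, 3), J)) = 0)
Add(Mul(Function('O')(Mul(3, Function('c')(1)), -9), -107), g) = Add(Mul(0, -107), -54) = Add(0, -54) = -54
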